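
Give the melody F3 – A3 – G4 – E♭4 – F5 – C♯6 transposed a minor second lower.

F3 to E3
A3 to G#3
G4 to F#4
Eb4 to D4
F5 to E5
C#6 to B#5

E3 G#3 F#4 D4 E5 B#5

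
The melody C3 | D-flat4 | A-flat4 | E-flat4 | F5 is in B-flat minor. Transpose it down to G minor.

A2 Bb3 F4 C4 D5

B-flat minor to G minor down is a minor third, so every note moves down by that interval.
C3 to A2
Db4 to Bb3
Ab4 to F4
Eb4 to C4
F5 to D5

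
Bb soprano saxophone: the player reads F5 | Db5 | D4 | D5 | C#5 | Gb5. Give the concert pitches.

The Bb soprano saxophone sounds a major second below written, so transpose each written note down a major second.
F5 → Eb5
Db5 → Cb5
D4 → C4
D5 → C5
C#5 → B4
Gb5 → Fb5

Eb5 Cb5 C4 C5 B4 Fb5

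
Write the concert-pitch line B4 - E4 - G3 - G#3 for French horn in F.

The French horn in F sounds a perfect fifth below written, so the written part must be a perfect fifth above concert — transpose each note up.
B4 → F#5
E4 → B4
G3 → D4
G#3 → D#4

F#5 B4 D4 D#4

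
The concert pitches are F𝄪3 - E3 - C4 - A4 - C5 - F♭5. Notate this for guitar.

F##4 E4 C5 A5 C6 Fb6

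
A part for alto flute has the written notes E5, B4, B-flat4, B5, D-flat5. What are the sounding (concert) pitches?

Written C4 on the alto flute sounds as G3, a perfect fourth lower; apply that shift to every note.
E5 becomes B4
B4 becomes F#4
Bb4 becomes F4
B5 becomes F#5
Db5 becomes Ab4

B4 F#4 F4 F#5 Ab4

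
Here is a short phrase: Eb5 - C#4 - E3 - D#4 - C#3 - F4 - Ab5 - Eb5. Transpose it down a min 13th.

G3 E#2 G#1 F##2 E#1 A2 C4 G3

Eb5 becomes G3
C#4 becomes E#2
E3 becomes G#1
D#4 becomes F##2
C#3 becomes E#1
F4 becomes A2
Ab5 becomes C4
Eb5 becomes G3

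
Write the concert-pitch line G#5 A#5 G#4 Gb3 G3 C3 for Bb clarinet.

The Bb clarinet sounds a major second below written, so the written part must be a major second above concert — transpose each note up.
G#5 gives A#5
A#5 gives B#5
G#4 gives A#4
Gb3 gives Ab3
G3 gives A3
C3 gives D3

A#5 B#5 A#4 Ab3 A3 D3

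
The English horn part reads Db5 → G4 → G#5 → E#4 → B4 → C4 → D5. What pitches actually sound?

Gb4 C4 C#5 A#3 E4 F3 G4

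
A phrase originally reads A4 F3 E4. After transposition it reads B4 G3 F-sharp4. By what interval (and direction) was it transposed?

Take the first pair: A4 → B4. A to B spans 2 letter names, so the interval is some kind of second.
A4 to B4 is 2 semitones, which makes it a major second; the second version is higher, so the direction is up.
Checking another pair — E4 → F#4 — gives the same interval.

up a major second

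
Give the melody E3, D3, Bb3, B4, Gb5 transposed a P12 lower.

E3 to A1
D3 to G1
Bb3 to Eb2
B4 to E3
Gb5 to Cb4

A1 G1 Eb2 E3 Cb4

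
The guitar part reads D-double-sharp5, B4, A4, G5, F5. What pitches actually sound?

D##4 B3 A3 G4 F4

The guitar sounds a perfect octave below written, so transpose each written note down a perfect octave.
D##5 gives D##4
B4 gives B3
A4 gives A3
G5 gives G4
F5 gives F4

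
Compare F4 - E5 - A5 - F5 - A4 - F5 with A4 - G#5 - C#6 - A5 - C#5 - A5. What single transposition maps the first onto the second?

Take the first pair: F4 → A4. F to A spans 3 letter names, so the interval is some kind of third.
F4 to A4 is 4 semitones, which makes it a major third; the second version is higher, so the direction is up.
Checking another pair — F5 → A5 — gives the same interval.

up a major third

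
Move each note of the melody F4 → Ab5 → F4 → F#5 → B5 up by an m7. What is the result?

F4 becomes Eb5
Ab5 becomes Gb6
F4 becomes Eb5
F#5 becomes E6
B5 becomes A6

Eb5 Gb6 Eb5 E6 A6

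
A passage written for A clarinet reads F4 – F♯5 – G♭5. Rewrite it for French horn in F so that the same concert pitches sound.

A4 A#5 Bb5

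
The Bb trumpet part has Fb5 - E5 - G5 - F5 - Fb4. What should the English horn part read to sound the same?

Bbb5 A5 C6 Bb5 Bbb4

First find concert pitch: the Bb trumpet sounds a major second below written, so Fb5 E5 G5 F5 Fb4 sounds Ebb5 D5 F5 Eb5 Ebb4.
Then write for English horn: it sounds a perfect fifth below written, so the part must be a perfect fifth above concert.
Ebb5 → Bbb5
D5 → A5
F5 → C6
Eb5 → Bb5
Ebb4 → Bbb4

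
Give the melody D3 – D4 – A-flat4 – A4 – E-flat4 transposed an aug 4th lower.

Ab2 Ab3 Ebb4 Eb4 Bbb3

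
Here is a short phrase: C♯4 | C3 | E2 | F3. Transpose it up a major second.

D#4 D3 F#2 G3

C#4 → D#4
C3 → D3
E2 → F#2
F3 → G3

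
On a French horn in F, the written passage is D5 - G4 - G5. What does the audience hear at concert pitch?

Written C4 on the French horn in F sounds as F3, a perfect fifth lower; apply that shift to every note.
D5 becomes G4
G4 becomes C4
G5 becomes C5

G4 C4 C5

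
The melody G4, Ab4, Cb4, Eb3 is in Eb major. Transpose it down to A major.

Eb major to A major down is a diminished fifth, so every note moves down by that interval.
G4 → C#4
Ab4 → D4
Cb4 → F3
Eb3 → A2

C#4 D4 F3 A2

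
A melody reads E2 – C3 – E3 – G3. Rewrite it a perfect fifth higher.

E2 → B2
C3 → G3
E3 → B3
G3 → D4

B2 G3 B3 D4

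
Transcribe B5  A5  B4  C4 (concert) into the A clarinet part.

D6 C6 D5 Eb4

The A clarinet sounds a minor third below written, so the written part must be a minor third above concert — transpose each note up.
B5 becomes D6
A5 becomes C6
B4 becomes D5
C4 becomes Eb4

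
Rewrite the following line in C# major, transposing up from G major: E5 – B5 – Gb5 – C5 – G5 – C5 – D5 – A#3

A#5 E#6 C6 F#5 C#6 F#5 G#5 D##4

G major to C# major up is an augmented fourth, so every note moves up by that interval.
E5 gives A#5
B5 gives E#6
Gb5 gives C6
C5 gives F#5
G5 gives C#6
C5 gives F#5
D5 gives G#5
A#3 gives D##4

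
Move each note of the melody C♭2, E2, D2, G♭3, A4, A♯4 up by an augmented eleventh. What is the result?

F3 A#3 G#3 C5 D#6 D##6

Cb2 up an augmented eleventh is F3.
An augmented eleventh up from E2 gives A#3.
An augmented eleventh up from D2 gives G#3.
Gb3: an eleventh up reaches C, and 18 semitones makes it C5.
A4: an eleventh up reaches D, and 18 semitones makes it D#6.
An augmented eleventh up from A#4 gives D##6.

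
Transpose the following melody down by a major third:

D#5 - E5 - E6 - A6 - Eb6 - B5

B4 C5 C6 F6 Cb6 G5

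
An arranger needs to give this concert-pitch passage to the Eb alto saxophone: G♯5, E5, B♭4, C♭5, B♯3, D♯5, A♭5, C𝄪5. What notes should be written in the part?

E#6 C#6 G5 Ab5 G##4 B#5 F6 A##5

The Eb alto saxophone sounds a major sixth below written, so the written part must be a major sixth above concert — transpose each note up.
G#5 to E#6
E5 to C#6
Bb4 to G5
Cb5 to Ab5
B#3 to G##4
D#5 to B#5
Ab5 to F6
C##5 to A##5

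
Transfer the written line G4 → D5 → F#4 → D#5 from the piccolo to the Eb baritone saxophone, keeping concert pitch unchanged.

First find concert pitch: the piccolo sounds a perfect octave above written, so G4 D5 F#4 D#5 sounds G5 D6 F#5 D#6.
Then write for Eb baritone saxophone: it sounds a major thirteenth below written, so the part must be a major thirteenth above concert.
G5 → E7
D6 → B7
F#5 → D#7
D#6 → B#7

E7 B7 D#7 B#7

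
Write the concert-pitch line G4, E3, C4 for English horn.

D5 B3 G4

Written C4 sounds as F3 on the English horn, so concert pitches are written a perfect fifth up.
G4 gives D5
E3 gives B3
C4 gives G4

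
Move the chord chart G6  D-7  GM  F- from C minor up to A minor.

E6 B-7 EM D-

C minor up to A minor is a major sixth; each chord root moves by that interval while the quality stays the same.
G6: root G up a major sixth → E, giving E6.
D-7: root D up a major sixth → B, giving B-7.
GM: root G up a major sixth → E, giving EM.
F-: root F up a major sixth → D, giving D-.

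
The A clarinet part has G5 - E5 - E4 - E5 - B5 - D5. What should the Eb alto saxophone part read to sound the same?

First find concert pitch: the A clarinet sounds a minor third below written, so G5 E5 E4 E5 B5 D5 sounds E5 C#5 C#4 C#5 G#5 B4.
Then write for Eb alto saxophone: it sounds a major sixth below written, so the part must be a major sixth above concert.
E5 → C#6
C#5 → A#5
C#4 → A#4
C#5 → A#5
G#5 → E#6
B4 → G#5

C#6 A#5 A#4 A#5 E#6 G#5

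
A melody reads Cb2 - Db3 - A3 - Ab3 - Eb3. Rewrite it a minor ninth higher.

Dbb3 Ebb4 Bb4 Bbb4 Fb4

Cb2 up a minor ninth is Dbb3.
Db3: a ninth up reaches E, and 13 semitones makes it Ebb4.
A3 up a minor ninth is Bb4.
Ab3: a ninth up reaches B, and 13 semitones makes it Bbb4.
Eb3: a ninth up reaches F, and 13 semitones makes it Fb4.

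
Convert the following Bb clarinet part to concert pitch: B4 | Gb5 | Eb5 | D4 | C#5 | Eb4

The Bb clarinet sounds a major second below written, so transpose each written note down a major second.
B4 → A4
Gb5 → Fb5
Eb5 → Db5
D4 → C4
C#5 → B4
Eb4 → Db4

A4 Fb5 Db5 C4 B4 Db4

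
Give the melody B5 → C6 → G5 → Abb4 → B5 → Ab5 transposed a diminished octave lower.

B#4 C#5 G#4 Ab3 B#4 A4

B5 gives B#4
C6 gives C#5
G5 gives G#4
Abb4 gives Ab3
B5 gives B#4
Ab5 gives A4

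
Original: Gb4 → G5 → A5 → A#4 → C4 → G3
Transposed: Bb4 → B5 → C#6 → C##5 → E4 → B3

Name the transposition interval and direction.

up a major third

From Gb4 to Bb4 is 3 letter names — a third of some quality.
Gb4 to Bb4 is 4 semitones, which makes it a major third; the second version is higher, so the direction is up.
Checking another pair — G3 → B3 — gives the same interval.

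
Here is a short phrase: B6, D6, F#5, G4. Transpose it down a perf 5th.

E6 G5 B4 C4

B6 gives E6
D6 gives G5
F#5 gives B4
G4 gives C4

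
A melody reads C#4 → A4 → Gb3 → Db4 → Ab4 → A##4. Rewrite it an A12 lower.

F2 Db3 Cbb2 Gbb2 Dbb3 D#3

An augmented twelfth down from C#4 gives F2.
A4 down an augmented twelfth is Db3.
Gb3 down an augmented twelfth is Cbb2.
Db4: a twelfth down reaches G, and 20 semitones makes it Gbb2.
Ab4: a twelfth down reaches D, and 20 semitones makes it Dbb3.
A##4 down an augmented twelfth is D#3.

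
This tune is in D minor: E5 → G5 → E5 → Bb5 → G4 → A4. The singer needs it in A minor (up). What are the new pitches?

B5 D6 B5 F6 D5 E5

From D up to A is a perfect fifth; apply that to each pitch.
E5 gives B5
G5 gives D6
E5 gives B5
Bb5 gives F6
G4 gives D5
A4 gives E5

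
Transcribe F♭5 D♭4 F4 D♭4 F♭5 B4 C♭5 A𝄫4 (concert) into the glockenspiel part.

Written C4 sounds as C6 on the glockenspiel, so concert pitches are written a perfect fifteenth down.
Fb5 → Fb3
Db4 → Db2
F4 → F2
Db4 → Db2
Fb5 → Fb3
B4 → B2
Cb5 → Cb3
Abb4 → Abb2

Fb3 Db2 F2 Db2 Fb3 B2 Cb3 Abb2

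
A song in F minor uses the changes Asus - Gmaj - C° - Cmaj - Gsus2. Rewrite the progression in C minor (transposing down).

F minor down to C minor is a perfect fourth; each chord root moves by that interval while the quality stays the same.
Asus: root A down a perfect fourth → E, giving Esus.
Gmaj: root G down a perfect fourth → D, giving Dmaj.
C°: root C down a perfect fourth → G, giving G°.
Cmaj: root C down a perfect fourth → G, giving Gmaj.
Gsus2: root G down a perfect fourth → D, giving Dsus2.

Esus Dmaj G° Gmaj Dsus2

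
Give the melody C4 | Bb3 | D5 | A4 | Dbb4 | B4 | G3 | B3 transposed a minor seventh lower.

D3 C3 E4 B3 Ebb3 C#4 A2 C#3

A minor seventh down from C4 gives D3.
Bb3 down a minor seventh is C3.
D5: a seventh down reaches E, and 10 semitones makes it E4.
A4: a seventh down reaches B, and 10 semitones makes it B3.
Dbb4: a seventh down reaches E, and 10 semitones makes it Ebb3.
A minor seventh down from B4 gives C#4.
G3 down a minor seventh is A2.
B3: a seventh down reaches C, and 10 semitones makes it C#3.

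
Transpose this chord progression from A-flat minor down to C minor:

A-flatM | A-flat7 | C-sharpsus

A-flat minor down to C minor is a minor sixth; each chord root moves by that interval while the quality stays the same.
A-flatM: root A-flat down a minor sixth → C, giving CM.
A-flat7: root A-flat down a minor sixth → C, giving C7.
C-sharpsus: root C-sharp down a minor sixth → E#, giving E#sus.

CM C7 E#sus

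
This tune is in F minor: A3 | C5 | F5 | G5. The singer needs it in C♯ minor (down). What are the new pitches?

F minor to C♯ minor down is a diminished fourth, so every note moves down by that interval.
A3 becomes E#3
C5 becomes G#4
F5 becomes C#5
G5 becomes D#5

E#3 G#4 C#5 D#5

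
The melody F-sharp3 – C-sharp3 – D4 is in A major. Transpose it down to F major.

D3 A2 Bb3

A major to F major down is a major third, so every note moves down by that interval.
F#3 to D3
C#3 to A2
D4 to Bb3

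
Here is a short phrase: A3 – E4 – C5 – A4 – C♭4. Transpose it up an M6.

A major sixth up from A3 gives F#4.
A major sixth up from E4 gives C#5.
C5 up a major sixth is A5.
A major sixth up from A4 gives F#5.
A major sixth up from Cb4 gives Ab4.

F#4 C#5 A5 F#5 Ab4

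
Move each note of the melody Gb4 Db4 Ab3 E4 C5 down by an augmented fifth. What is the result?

Cbb4 Gbb3 Dbb3 Ab3 Fb4

Gb4 down an augmented fifth is Cbb4.
Db4: a fifth down reaches G, and 8 semitones makes it Gbb3.
An augmented fifth down from Ab3 gives Dbb3.
An augmented fifth down from E4 gives Ab3.
C5 down an augmented fifth is Fb4.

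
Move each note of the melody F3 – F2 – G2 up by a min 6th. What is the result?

F3 to Db4
F2 to Db3
G2 to Eb3

Db4 Db3 Eb3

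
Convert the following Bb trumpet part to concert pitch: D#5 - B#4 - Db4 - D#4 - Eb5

The Bb trumpet sounds a major second below written, so transpose each written note down a major second.
D#5 → C#5
B#4 → A#4
Db4 → Cb4
D#4 → C#4
Eb5 → Db5

C#5 A#4 Cb4 C#4 Db5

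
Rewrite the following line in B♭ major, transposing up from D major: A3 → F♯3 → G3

F4 D4 Eb4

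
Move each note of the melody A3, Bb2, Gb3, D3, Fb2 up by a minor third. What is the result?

A3 to C4
Bb2 to Db3
Gb3 to Bbb3
D3 to F3
Fb2 to Abb2

C4 Db3 Bbb3 F3 Abb2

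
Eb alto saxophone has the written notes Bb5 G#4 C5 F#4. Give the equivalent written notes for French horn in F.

First find concert pitch: the Eb alto saxophone sounds a major sixth below written, so Bb5 G#4 C5 F#4 sounds Db5 B3 Eb4 A3.
Then write for French horn in F: it sounds a perfect fifth below written, so the part must be a perfect fifth above concert.
Db5 → Ab5
B3 → F#4
Eb4 → Bb4
A3 → E4

Ab5 F#4 Bb4 E4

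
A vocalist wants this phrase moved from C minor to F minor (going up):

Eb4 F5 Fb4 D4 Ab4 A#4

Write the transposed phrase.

Ab4 Bb5 Bbb4 G4 Db5 D#5

From C up to F is a perfect fourth; apply that to each pitch.
Eb4 -> Ab4
F5 -> Bb5
Fb4 -> Bbb4
D4 -> G4
Ab4 -> Db5
A#4 -> D#5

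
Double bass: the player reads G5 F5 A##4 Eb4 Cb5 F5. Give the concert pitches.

Written C4 on the double bass sounds as C3, a perfect octave lower; apply that shift to every note.
G5 to G4
F5 to F4
A##4 to A##3
Eb4 to Eb3
Cb5 to Cb4
F5 to F4

G4 F4 A##3 Eb3 Cb4 F4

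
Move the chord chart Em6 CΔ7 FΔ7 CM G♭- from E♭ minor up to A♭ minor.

Am6 FΔ7 BbΔ7 FM Cb-

E♭ minor up to A♭ minor is a perfect fourth; each chord root moves by that interval while the quality stays the same.
Em6: root E up a perfect fourth → A, giving Am6.
CΔ7: root C up a perfect fourth → F, giving FΔ7.
FΔ7: root F up a perfect fourth → Bb, giving BbΔ7.
CM: root C up a perfect fourth → F, giving FM.
G♭-: root G♭ up a perfect fourth → Cb, giving Cb-.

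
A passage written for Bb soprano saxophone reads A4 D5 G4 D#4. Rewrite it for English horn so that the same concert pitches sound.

D5 G5 C5 G#4

First find concert pitch: the Bb soprano saxophone sounds a major second below written, so A4 D5 G4 D#4 sounds G4 C5 F4 C#4.
Then write for English horn: it sounds a perfect fifth below written, so the part must be a perfect fifth above concert.
G4 → D5
C5 → G5
F4 → C5
C#4 → G#4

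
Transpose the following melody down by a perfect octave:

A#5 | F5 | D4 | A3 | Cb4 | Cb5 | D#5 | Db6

A#4 F4 D3 A2 Cb3 Cb4 D#4 Db5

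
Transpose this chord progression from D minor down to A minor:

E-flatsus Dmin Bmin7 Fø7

Bbsus Amin F#min7 Cø7

D minor down to A minor is a perfect fourth; each chord root moves by that interval while the quality stays the same.
E-flatsus: root E-flat down a perfect fourth → Bb, giving Bbsus.
Dmin: root D down a perfect fourth → A, giving Amin.
Bmin7: root B down a perfect fourth → F#, giving F#min7.
Fø7: root F down a perfect fourth → C, giving Cø7.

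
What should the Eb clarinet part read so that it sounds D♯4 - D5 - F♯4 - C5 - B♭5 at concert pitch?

Written C4 sounds as Eb4 on the Eb clarinet, so concert pitches are written a minor third down.
D#4 → B#3
D5 → B4
F#4 → D#4
C5 → A4
Bb5 → G5

B#3 B4 D#4 A4 G5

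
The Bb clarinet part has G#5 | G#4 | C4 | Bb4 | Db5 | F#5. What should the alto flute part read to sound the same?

B5 B4 Eb4 Db5 Fb5 A5

First find concert pitch: the Bb clarinet sounds a major second below written, so G#5 G#4 C4 Bb4 Db5 F#5 sounds F#5 F#4 Bb3 Ab4 Cb5 E5.
Then write for alto flute: it sounds a perfect fourth below written, so the part must be a perfect fourth above concert.
F#5 → B5
F#4 → B4
Bb3 → Eb4
Ab4 → Db5
Cb5 → Fb5
E5 → A5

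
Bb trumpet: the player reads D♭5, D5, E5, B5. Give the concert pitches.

Cb5 C5 D5 A5

The Bb trumpet sounds a major second below written, so transpose each written note down a major second.
Db5 -> Cb5
D5 -> C5
E5 -> D5
B5 -> A5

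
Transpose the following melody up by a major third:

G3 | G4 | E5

B3 B4 G#5

A major third up from G3 gives B3.
G4: a third up reaches B, and 4 semitones makes it B4.
A major third up from E5 gives G#5.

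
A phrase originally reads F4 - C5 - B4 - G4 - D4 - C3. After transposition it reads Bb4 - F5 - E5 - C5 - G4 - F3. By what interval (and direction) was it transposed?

up a perfect fourth

Take the first pair: F4 → Bb4. F to B spans 4 letter names, so the interval is some kind of fourth.
F4 to Bb4 is 5 semitones, which makes it a perfect fourth; the second version is higher, so the direction is up.
Checking another pair — C3 → F3 — gives the same interval.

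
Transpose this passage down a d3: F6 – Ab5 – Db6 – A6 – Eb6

D#6 F#5 B5 F##6 C#6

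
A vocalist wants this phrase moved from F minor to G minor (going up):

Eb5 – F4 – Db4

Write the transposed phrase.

F5 G4 Eb4

From F up to G is a major second; apply that to each pitch.
Eb5 → F5
F4 → G4
Db4 → Eb4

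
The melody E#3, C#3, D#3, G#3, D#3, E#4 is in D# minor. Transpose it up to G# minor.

A#3 F#3 G#3 C#4 G#3 A#4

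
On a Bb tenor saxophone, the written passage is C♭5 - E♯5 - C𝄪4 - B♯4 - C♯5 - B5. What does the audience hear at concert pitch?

Bbb3 D#4 B#2 A#3 B3 A4

Written C4 on the Bb tenor saxophone sounds as Bb2, a major ninth lower; apply that shift to every note.
Cb5 becomes Bbb3
E#5 becomes D#4
C##4 becomes B#2
B#4 becomes A#3
C#5 becomes B3
B5 becomes A4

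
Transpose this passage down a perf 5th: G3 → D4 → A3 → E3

C3 G3 D3 A2

G3 down a perfect fifth is C3.
D4: a fifth down reaches G, and 7 semitones makes it G3.
A3: a fifth down reaches D, and 7 semitones makes it D3.
A perfect fifth down from E3 gives A2.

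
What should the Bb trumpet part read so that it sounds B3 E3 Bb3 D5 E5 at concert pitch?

C#4 F#3 C4 E5 F#5

The Bb trumpet sounds a major second below written, so the written part must be a major second above concert — transpose each note up.
B3 becomes C#4
E3 becomes F#3
Bb3 becomes C4
D5 becomes E5
E5 becomes F#5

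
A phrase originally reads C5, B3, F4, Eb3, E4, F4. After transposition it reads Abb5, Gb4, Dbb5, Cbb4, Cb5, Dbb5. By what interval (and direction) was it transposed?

Take the first pair: C5 → Abb5. C to A spans 6 letter names, so the interval is some kind of sixth.
C5 to Abb5 is 7 semitones, which makes it a diminished sixth; the second version is higher, so the direction is up.
Checking another pair — F4 → Dbb5 — gives the same interval.

up a diminished sixth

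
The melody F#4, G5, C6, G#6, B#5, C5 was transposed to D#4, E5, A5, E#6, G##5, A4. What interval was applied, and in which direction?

down a minor third

Take the first pair: F#4 → D#4. F to D spans 3 letter names, so the interval is some kind of third.
D#4 to F#4 is 3 semitones, which makes it a minor third; the second version is lower, so the direction is down.
Checking another pair — C5 → A4 — gives the same interval.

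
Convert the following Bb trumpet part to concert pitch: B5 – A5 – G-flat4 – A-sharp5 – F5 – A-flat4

A5 G5 Fb4 G#5 Eb5 Gb4

The Bb trumpet sounds a major second below written, so transpose each written note down a major second.
B5 -> A5
A5 -> G5
Gb4 -> Fb4
A#5 -> G#5
F5 -> Eb5
Ab4 -> Gb4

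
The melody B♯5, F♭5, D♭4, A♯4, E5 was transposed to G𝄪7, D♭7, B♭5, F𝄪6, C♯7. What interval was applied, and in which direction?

up a major thirteenth

From B#5 to G##7 is 13 letter names — a thirteenth of some quality.
B#5 to G##7 is 21 semitones, which makes it a major thirteenth; the second version is higher, so the direction is up.
Checking another pair — E5 → C#7 — gives the same interval.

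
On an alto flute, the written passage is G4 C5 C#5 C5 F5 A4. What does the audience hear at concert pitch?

D4 G4 G#4 G4 C5 E4

The alto flute sounds a perfect fourth below written, so transpose each written note down a perfect fourth.
G4 -> D4
C5 -> G4
C#5 -> G#4
C5 -> G4
F5 -> C5
A4 -> E4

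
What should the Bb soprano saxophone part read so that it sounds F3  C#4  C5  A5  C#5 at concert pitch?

G3 D#4 D5 B5 D#5

The Bb soprano saxophone sounds a major second below written, so the written part must be a major second above concert — transpose each note up.
F3 to G3
C#4 to D#4
C5 to D5
A5 to B5
C#5 to D#5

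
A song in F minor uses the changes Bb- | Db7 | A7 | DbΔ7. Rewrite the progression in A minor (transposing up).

D- F7 C#7 FΔ7

F minor up to A minor is a major third; each chord root moves by that interval while the quality stays the same.
Bb-: root Bb up a major third → D, giving D-.
Db7: root Db up a major third → F, giving F7.
A7: root A up a major third → C#, giving C#7.
DbΔ7: root Db up a major third → F, giving FΔ7.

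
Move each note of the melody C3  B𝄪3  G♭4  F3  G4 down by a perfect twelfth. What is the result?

F1 E##2 Cb3 Bb1 C3

C3 becomes F1
B##3 becomes E##2
Gb4 becomes Cb3
F3 becomes Bb1
G4 becomes C3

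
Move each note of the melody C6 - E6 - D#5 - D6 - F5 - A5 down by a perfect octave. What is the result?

C5 E5 D#4 D5 F4 A4

C6 → C5
E6 → E5
D#5 → D#4
D6 → D5
F5 → F4
A5 → A4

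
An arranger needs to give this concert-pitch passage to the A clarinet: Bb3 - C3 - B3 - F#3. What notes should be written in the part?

Db4 Eb3 D4 A3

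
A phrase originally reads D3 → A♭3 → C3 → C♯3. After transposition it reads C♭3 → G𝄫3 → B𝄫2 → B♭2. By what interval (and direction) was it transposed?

down an augmented second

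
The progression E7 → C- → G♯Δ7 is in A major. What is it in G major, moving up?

A major up to G major is a minor seventh; each chord root moves by that interval while the quality stays the same.
E7: root E up a minor seventh → D, giving D7.
C-: root C up a minor seventh → Bb, giving Bb-.
G♯Δ7: root G♯ up a minor seventh → F#, giving F#Δ7.

D7 Bb- F#Δ7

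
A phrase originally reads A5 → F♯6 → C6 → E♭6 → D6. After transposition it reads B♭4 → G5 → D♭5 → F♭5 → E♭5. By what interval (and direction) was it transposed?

down a major seventh

Take the first pair: A5 → Bb4. A to B spans 7 letter names, so the interval is some kind of seventh.
Bb4 to A5 is 11 semitones, which makes it a major seventh; the second version is lower, so the direction is down.
Checking another pair — D6 → Eb5 — gives the same interval.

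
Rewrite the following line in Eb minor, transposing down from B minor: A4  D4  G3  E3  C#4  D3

Db4 Gb3 Cb3 Ab2 F3 Gb2

B minor to Eb minor down is an augmented fifth, so every note moves down by that interval.
A4 becomes Db4
D4 becomes Gb3
G3 becomes Cb3
E3 becomes Ab2
C#4 becomes F3
D3 becomes Gb2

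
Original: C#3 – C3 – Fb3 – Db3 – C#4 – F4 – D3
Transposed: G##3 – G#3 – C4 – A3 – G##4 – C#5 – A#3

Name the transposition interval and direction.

up an augmented fifth

Take the first pair: C#3 → G##3. C to G spans 5 letter names, so the interval is some kind of fifth.
C#3 to G##3 is 8 semitones, which makes it an augmented fifth; the second version is higher, so the direction is up.
Checking another pair — D3 → A#3 — gives the same interval.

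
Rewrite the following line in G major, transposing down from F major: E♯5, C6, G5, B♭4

F##4 D5 A4 C4

F major to G major down is a minor seventh, so every note moves down by that interval.
E#5 becomes F##4
C6 becomes D5
G5 becomes A4
Bb4 becomes C4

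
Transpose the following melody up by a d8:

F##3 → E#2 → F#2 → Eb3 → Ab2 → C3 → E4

F##3 gives F#4
E#2 gives E3
F#2 gives F3
Eb3 gives Ebb4
Ab2 gives Abb3
C3 gives Cb4
E4 gives Eb5

F#4 E3 F3 Ebb4 Abb3 Cb4 Eb5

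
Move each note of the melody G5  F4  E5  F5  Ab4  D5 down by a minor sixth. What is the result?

G5: a sixth down reaches B, and 8 semitones makes it B4.
A minor sixth down from F4 gives A3.
E5 down a minor sixth is G#4.
F5 down a minor sixth is A4.
Ab4 down a minor sixth is C4.
A minor sixth down from D5 gives F#4.

B4 A3 G#4 A4 C4 F#4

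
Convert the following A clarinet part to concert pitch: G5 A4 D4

E5 F#4 B3

The A clarinet sounds a minor third below written, so transpose each written note down a minor third.
G5 becomes E5
A4 becomes F#4
D4 becomes B3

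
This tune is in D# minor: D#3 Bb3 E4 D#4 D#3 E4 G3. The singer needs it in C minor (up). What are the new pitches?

D# minor to C minor up is a diminished seventh, so every note moves up by that interval.
D#3 gives C4
Bb3 gives Abb4
E4 gives Db5
D#4 gives C5
D#3 gives C4
E4 gives Db5
G3 gives Fb4

C4 Abb4 Db5 C5 C4 Db5 Fb4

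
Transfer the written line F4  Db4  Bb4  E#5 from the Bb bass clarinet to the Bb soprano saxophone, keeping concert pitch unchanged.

F3 Db3 Bb3 E#4

First find concert pitch: the Bb bass clarinet sounds a major ninth below written, so F4 Db4 Bb4 E#5 sounds Eb3 Cb3 Ab3 D#4.
Then write for Bb soprano saxophone: it sounds a major second below written, so the part must be a major second above concert.
Eb3 → F3
Cb3 → Db3
Ab3 → Bb3
D#4 → E#4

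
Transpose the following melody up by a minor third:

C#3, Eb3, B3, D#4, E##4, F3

E3 Gb3 D4 F#4 G##4 Ab3

C#3 → E3
Eb3 → Gb3
B3 → D4
D#4 → F#4
E##4 → G##4
F3 → Ab3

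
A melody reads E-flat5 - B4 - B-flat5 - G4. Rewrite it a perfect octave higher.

Eb6 B5 Bb6 G5

Eb5 to Eb6
B4 to B5
Bb5 to Bb6
G4 to G5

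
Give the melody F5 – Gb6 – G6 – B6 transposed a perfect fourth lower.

C5 Db6 D6 F#6

A perfect fourth down from F5 gives C5.
A perfect fourth down from Gb6 gives Db6.
G6: a fourth down reaches D, and 5 semitones makes it D6.
A perfect fourth down from B6 gives F#6.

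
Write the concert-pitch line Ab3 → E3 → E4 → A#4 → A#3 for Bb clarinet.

The Bb clarinet sounds a major second below written, so the written part must be a major second above concert — transpose each note up.
Ab3 to Bb3
E3 to F#3
E4 to F#4
A#4 to B#4
A#3 to B#3

Bb3 F#3 F#4 B#4 B#3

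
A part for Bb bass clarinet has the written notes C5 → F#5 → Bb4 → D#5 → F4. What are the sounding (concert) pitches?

Written C4 on the Bb bass clarinet sounds as Bb2, a major ninth lower; apply that shift to every note.
C5 -> Bb3
F#5 -> E4
Bb4 -> Ab3
D#5 -> C#4
F4 -> Eb3

Bb3 E4 Ab3 C#4 Eb3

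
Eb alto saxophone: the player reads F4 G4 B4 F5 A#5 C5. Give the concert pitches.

The Eb alto saxophone sounds a major sixth below written, so transpose each written note down a major sixth.
F4 becomes Ab3
G4 becomes Bb3
B4 becomes D4
F5 becomes Ab4
A#5 becomes C#5
C5 becomes Eb4

Ab3 Bb3 D4 Ab4 C#5 Eb4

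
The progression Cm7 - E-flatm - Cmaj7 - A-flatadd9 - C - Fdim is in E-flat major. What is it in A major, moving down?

F#m7 Am F#maj7 Dadd9 F# Bdim

E-flat major down to A major is a diminished fifth; each chord root moves by that interval while the quality stays the same.
Cm7: root C down a diminished fifth → F#, giving F#m7.
E-flatm: root E-flat down a diminished fifth → A, giving Am.
Cmaj7: root C down a diminished fifth → F#, giving F#maj7.
A-flatadd9: root A-flat down a diminished fifth → D, giving Dadd9.
C: root C down a diminished fifth → F#, giving F#.
Fdim: root F down a diminished fifth → B, giving Bdim.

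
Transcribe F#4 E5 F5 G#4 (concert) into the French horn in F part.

Written C4 sounds as F3 on the French horn in F, so concert pitches are written a perfect fifth up.
F#4 -> C#5
E5 -> B5
F5 -> C6
G#4 -> D#5

C#5 B5 C6 D#5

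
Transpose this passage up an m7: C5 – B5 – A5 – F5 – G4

Bb5 A6 G6 Eb6 F5

C5 -> Bb5
B5 -> A6
A5 -> G6
F5 -> Eb6
G4 -> F5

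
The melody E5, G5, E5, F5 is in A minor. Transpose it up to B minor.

F#5 A5 F#5 G5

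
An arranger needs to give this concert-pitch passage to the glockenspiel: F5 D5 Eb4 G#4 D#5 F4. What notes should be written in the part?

The glockenspiel sounds a perfect fifteenth above written, so the written part must be a perfect fifteenth below concert — transpose each note down.
F5 to F3
D5 to D3
Eb4 to Eb2
G#4 to G#2
D#5 to D#3
F4 to F2

F3 D3 Eb2 G#2 D#3 F2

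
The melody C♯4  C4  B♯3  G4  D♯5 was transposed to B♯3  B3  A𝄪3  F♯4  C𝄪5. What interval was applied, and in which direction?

down a minor second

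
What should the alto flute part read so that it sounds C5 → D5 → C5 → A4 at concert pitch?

The alto flute sounds a perfect fourth below written, so the written part must be a perfect fourth above concert — transpose each note up.
C5 becomes F5
D5 becomes G5
C5 becomes F5
A4 becomes D5

F5 G5 F5 D5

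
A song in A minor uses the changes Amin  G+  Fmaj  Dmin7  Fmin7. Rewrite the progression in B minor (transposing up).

Bmin A+ Gmaj Emin7 Gmin7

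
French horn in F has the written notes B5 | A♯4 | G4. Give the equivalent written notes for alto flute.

First find concert pitch: the French horn in F sounds a perfect fifth below written, so B5 A♯4 G4 sounds E5 D#4 C4.
Then write for alto flute: it sounds a perfect fourth below written, so the part must be a perfect fourth above concert.
E5 → A5
D#4 → G#4
C4 → F4

A5 G#4 F4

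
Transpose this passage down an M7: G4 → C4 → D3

Ab3 Db3 Eb2

A major seventh down from G4 gives Ab3.
C4 down a major seventh is Db3.
D3 down a major seventh is Eb2.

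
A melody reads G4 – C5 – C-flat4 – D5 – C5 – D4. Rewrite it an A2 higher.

A#4 D#5 D4 E#5 D#5 E#4

G4 gives A#4
C5 gives D#5
Cb4 gives D4
D5 gives E#5
C5 gives D#5
D4 gives E#4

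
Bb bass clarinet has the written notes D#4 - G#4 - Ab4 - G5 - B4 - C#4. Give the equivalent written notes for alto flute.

F#3 B3 Cb4 Bb4 D4 E3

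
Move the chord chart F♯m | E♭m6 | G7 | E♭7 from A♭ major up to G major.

E#m Dm6 F#7 D7

A♭ major up to G major is a major seventh; each chord root moves by that interval while the quality stays the same.
F♯m: root F♯ up a major seventh → E#, giving E#m.
E♭m6: root E♭ up a major seventh → D, giving Dm6.
G7: root G up a major seventh → F#, giving F#7.
E♭7: root E♭ up a major seventh → D, giving D7.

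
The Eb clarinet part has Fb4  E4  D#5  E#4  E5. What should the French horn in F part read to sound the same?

First find concert pitch: the Eb clarinet sounds a minor third above written, so Fb4 E4 D#5 E#4 E5 sounds Abb4 G4 F#5 G#4 G5.
Then write for French horn in F: it sounds a perfect fifth below written, so the part must be a perfect fifth above concert.
Abb4 → Ebb5
G4 → D5
F#5 → C#6
G#4 → D#5
G5 → D6

Ebb5 D5 C#6 D#5 D6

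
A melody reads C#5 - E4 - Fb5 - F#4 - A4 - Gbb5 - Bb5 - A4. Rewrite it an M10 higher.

C#5 to E#6
E4 to G#5
Fb5 to Ab6
F#4 to A#5
A4 to C#6
Gbb5 to Bbb6
Bb5 to D7
A4 to C#6

E#6 G#5 Ab6 A#5 C#6 Bbb6 D7 C#6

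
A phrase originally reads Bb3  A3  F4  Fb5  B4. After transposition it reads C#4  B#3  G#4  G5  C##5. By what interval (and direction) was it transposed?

Take the first pair: Bb3 → C#4. B to C spans 2 letter names, so the interval is some kind of second.
Bb3 to C#4 is 3 semitones, which makes it an augmented second; the second version is higher, so the direction is up.
Checking another pair — B4 → C##5 — gives the same interval.

up an augmented second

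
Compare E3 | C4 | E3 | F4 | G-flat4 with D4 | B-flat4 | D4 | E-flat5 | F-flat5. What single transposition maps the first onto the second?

up a minor seventh

Take the first pair: E3 → D4. E to D spans 7 letter names, so the interval is some kind of seventh.
E3 to D4 is 10 semitones, which makes it a minor seventh; the second version is higher, so the direction is up.
Checking another pair — Gb4 → Fb5 — gives the same interval.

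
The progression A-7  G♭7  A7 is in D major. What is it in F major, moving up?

C-7 Bbb7 C7

D major up to F major is a minor third; each chord root moves by that interval while the quality stays the same.
A-7: root A up a minor third → C, giving C-7.
G♭7: root G♭ up a minor third → Bbb, giving Bbb7.
A7: root A up a minor third → C, giving C7.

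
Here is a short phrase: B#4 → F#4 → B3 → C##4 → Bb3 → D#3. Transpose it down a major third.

G#4 D4 G3 A#3 Gb3 B2

B#4 gives G#4
F#4 gives D4
B3 gives G3
C##4 gives A#3
Bb3 gives Gb3
D#3 gives B2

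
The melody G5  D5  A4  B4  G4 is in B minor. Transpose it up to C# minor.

A5 E5 B4 C#5 A4

From B up to C# is a major second; apply that to each pitch.
G5 to A5
D5 to E5
A4 to B4
B4 to C#5
G4 to A4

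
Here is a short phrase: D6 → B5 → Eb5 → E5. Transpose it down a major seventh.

Eb5 C5 Fb4 F4

D6 down a major seventh is Eb5.
B5 down a major seventh is C5.
Eb5: a seventh down reaches F, and 11 semitones makes it Fb4.
A major seventh down from E5 gives F4.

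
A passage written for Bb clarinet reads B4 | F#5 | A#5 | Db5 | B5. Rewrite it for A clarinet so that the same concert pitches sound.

C5 G5 B5 Ebb5 C6

First find concert pitch: the Bb clarinet sounds a major second below written, so B4 F#5 A#5 Db5 B5 sounds A4 E5 G#5 Cb5 A5.
Then write for A clarinet: it sounds a minor third below written, so the part must be a minor third above concert.
A4 → C5
E5 → G5
G#5 → B5
Cb5 → Ebb5
A5 → C6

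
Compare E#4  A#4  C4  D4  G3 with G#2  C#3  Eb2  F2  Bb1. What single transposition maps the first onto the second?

down a major thirteenth

Take the first pair: E#4 → G#2. E to G spans 13 letter names, so the interval is some kind of thirteenth.
G#2 to E#4 is 21 semitones, which makes it a major thirteenth; the second version is lower, so the direction is down.
Checking another pair — G3 → Bb1 — gives the same interval.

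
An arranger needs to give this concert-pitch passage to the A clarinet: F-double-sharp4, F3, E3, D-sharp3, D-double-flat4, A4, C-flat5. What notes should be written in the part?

A#4 Ab3 G3 F#3 Fbb4 C5 Ebb5

Written C4 sounds as A3 on the A clarinet, so concert pitches are written a minor third up.
F##4 becomes A#4
F3 becomes Ab3
E3 becomes G3
D#3 becomes F#3
Dbb4 becomes Fbb4
A4 becomes C5
Cb5 becomes Ebb5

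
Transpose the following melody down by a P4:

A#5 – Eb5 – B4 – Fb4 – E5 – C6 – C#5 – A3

E#5 Bb4 F#4 Cb4 B4 G5 G#4 E3

A#5 to E#5
Eb5 to Bb4
B4 to F#4
Fb4 to Cb4
E5 to B4
C6 to G5
C#5 to G#4
A3 to E3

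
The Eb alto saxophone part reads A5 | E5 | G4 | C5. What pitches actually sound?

C5 G4 Bb3 Eb4

Written C4 on the Eb alto saxophone sounds as Eb3, a major sixth lower; apply that shift to every note.
A5 → C5
E5 → G4
G4 → Bb3
C5 → Eb4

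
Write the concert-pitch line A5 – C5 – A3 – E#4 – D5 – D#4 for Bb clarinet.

B5 D5 B3 F##4 E5 E#4

The Bb clarinet sounds a major second below written, so the written part must be a major second above concert — transpose each note up.
A5 → B5
C5 → D5
A3 → B3
E#4 → F##4
D5 → E5
D#4 → E#4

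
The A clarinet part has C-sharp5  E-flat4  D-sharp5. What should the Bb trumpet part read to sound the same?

First find concert pitch: the A clarinet sounds a minor third below written, so C-sharp5 E-flat4 D-sharp5 sounds A#4 C4 B#4.
Then write for Bb trumpet: it sounds a major second below written, so the part must be a major second above concert.
A#4 → B#4
C4 → D4
B#4 → C##5

B#4 D4 C##5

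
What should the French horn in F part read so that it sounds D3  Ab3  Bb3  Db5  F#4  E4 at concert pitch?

A3 Eb4 F4 Ab5 C#5 B4

The French horn in F sounds a perfect fifth below written, so the written part must be a perfect fifth above concert — transpose each note up.
D3 → A3
Ab3 → Eb4
Bb3 → F4
Db5 → Ab5
F#4 → C#5
E4 → B4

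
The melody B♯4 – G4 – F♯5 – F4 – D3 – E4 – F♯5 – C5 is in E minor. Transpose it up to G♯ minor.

D##5 B4 A#5 A4 F#3 G#4 A#5 E5

From E up to G♯ is a major third; apply that to each pitch.
B#4 to D##5
G4 to B4
F#5 to A#5
F4 to A4
D3 to F#3
E4 to G#4
F#5 to A#5
C5 to E5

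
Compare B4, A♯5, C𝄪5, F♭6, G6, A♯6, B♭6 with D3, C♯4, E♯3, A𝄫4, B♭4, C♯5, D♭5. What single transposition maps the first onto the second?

Take the first pair: B4 → D3. B to D spans 13 letter names, so the interval is some kind of thirteenth.
D3 to B4 is 21 semitones, which makes it a major thirteenth; the second version is lower, so the direction is down.
Checking another pair — Bb6 → Db5 — gives the same interval.

down a major thirteenth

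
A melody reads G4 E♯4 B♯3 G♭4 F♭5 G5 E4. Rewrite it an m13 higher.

Eb6 C#6 G#5 Ebb6 Dbb7 Eb7 C6

G4 up a minor thirteenth is Eb6.
E#4 up a minor thirteenth is C#6.
B#3: a thirteenth up reaches G, and 20 semitones makes it G#5.
A minor thirteenth up from Gb4 gives Ebb6.
Fb5: a thirteenth up reaches D, and 20 semitones makes it Dbb7.
G5: a thirteenth up reaches E, and 20 semitones makes it Eb7.
E4: a thirteenth up reaches C, and 20 semitones makes it C6.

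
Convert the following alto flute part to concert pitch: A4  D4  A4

Written C4 on the alto flute sounds as G3, a perfect fourth lower; apply that shift to every note.
A4 → E4
D4 → A3
A4 → E4

E4 A3 E4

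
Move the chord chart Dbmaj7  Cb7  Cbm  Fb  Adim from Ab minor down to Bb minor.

Ab minor down to Bb minor is a minor seventh; each chord root moves by that interval while the quality stays the same.
Dbmaj7: root Db down a minor seventh → Eb, giving Ebmaj7.
Cb7: root Cb down a minor seventh → Db, giving Db7.
Cbm: root Cb down a minor seventh → Db, giving Dbm.
Fb: root Fb down a minor seventh → Gb, giving Gb.
Adim: root A down a minor seventh → B, giving Bdim.

Ebmaj7 Db7 Dbm Gb Bdim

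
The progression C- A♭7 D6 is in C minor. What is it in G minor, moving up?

G- Eb7 A6

C minor up to G minor is a perfect fifth; each chord root moves by that interval while the quality stays the same.
C-: root C up a perfect fifth → G, giving G-.
A♭7: root A♭ up a perfect fifth → Eb, giving Eb7.
D6: root D up a perfect fifth → A, giving A6.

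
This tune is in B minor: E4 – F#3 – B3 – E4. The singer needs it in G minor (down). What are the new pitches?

B minor to G minor down is a major third, so every note moves down by that interval.
E4 → C4
F#3 → D3
B3 → G3
E4 → C4

C4 D3 G3 C4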